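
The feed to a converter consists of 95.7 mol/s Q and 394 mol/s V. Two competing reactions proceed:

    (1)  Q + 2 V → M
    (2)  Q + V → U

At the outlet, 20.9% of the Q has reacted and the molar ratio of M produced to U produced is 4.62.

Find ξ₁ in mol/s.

ξ₁ = 16.4 mol/s

Conversion of Q: Q consumed = 0.209 × 95.7 = 20 mol/s = 1ξ₁ + 1ξ₂.
Selectivity: 1ξ₁ / (1ξ₂) = 4.62 → ξ₁ = 4.62 ξ₂.
Substitute: (1·4.62 + 1) ξ₂ = 20 → ξ₂ = 3.559 mol/s, ξ₁ = 16.44 mol/s.
Outlet amounts (n = n₀ + Σ ν·ξ):
  Q: 95.7 − 1(16.44) − 1(3.559) = 75.7
  V: 394 − 2(16.44) − 1(3.559) = 357.6
  M: 0 + 1(16.44) = 16.44
  U: 0 + 1(3.559) = 3.559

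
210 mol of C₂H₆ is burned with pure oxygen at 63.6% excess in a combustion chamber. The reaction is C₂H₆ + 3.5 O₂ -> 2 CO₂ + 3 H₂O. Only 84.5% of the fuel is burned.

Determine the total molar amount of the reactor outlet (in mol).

1500 mol

Stoichiometric O₂ = 3.5 × 210 = 735 mol; O₂ fed = 735 × 1.636 = 1202 mol.
Fuel reacted = 0.845 × 210 → ξ = 177.4 mol.
Outlet (n = n₀ + ν ξ):
  C₂H₆: 210 − 1(177.4) = 32.55
  O₂: 1202 − 3.5(177.4) = 581.4
  CO₂: 0 + 2(177.4) = 354.9
  H₂O: 0 + 3(177.4) = 532.3
Total out = 32.55 + 581.4 + 354.9 + 532.3 = 1501 mol.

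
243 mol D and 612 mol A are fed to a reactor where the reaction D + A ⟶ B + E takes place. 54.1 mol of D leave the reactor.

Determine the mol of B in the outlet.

189 mol

For D: n = n₀ − 1ξ → 54.1 = 243 − 1ξ, giving ξ = 188.9 mol.
Outlet amounts (n = n₀ + ν ξ):
  D: 243 − 1(188.9) = 54.1
  A: 612 − 1(188.9) = 423.1
  B: 0 + 1(188.9) = 188.9
  E: 0 + 1(188.9) = 188.9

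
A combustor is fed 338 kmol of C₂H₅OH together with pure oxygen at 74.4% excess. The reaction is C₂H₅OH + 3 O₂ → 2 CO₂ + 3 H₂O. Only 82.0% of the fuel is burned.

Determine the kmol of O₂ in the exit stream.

Stoichiometric O₂ = 3 × 338 = 1014 kmol; O₂ fed = 1014 × 1.744 = 1768 kmol.
Fuel reacted = 0.82 × 338 → ξ = 277.2 kmol.
Outlet (n = n₀ + ν ξ):
  C₂H₅OH: 338 − 1(277.2) = 60.84
  O₂: 1768 − 3(277.2) = 936.9
  CO₂: 0 + 2(277.2) = 554.3
  H₂O: 0 + 3(277.2) = 831.5

937 kmol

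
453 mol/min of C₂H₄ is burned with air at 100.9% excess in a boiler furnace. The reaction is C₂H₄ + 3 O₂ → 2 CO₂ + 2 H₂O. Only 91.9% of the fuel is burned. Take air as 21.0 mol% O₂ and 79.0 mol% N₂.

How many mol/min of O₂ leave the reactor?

1480 mol/min

Stoichiometric O₂ = 3 × 453 = 1359 mol/min; O₂ fed = 1359 × 2.009 = 2730 mol/min.
N₂ fed = 2730 × 79/21 = 10270 mol/min.
Fuel reacted = 0.919 × 453 → ξ = 416.3 mol/min.
Outlet (n = n₀ + ν ξ):
  C₂H₄: 453 − 1(416.3) = 36.69
  O₂: 2730 − 3(416.3) = 1481
  N₂: 10270 (inert)
  CO₂: 0 + 2(416.3) = 832.6
  H₂O: 0 + 2(416.3) = 832.6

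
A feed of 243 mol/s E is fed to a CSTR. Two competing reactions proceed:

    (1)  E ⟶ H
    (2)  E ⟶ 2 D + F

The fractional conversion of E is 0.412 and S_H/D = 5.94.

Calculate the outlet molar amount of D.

Conversion of E: E consumed = 0.412 × 243 = 100.1 mol/s = 1ξ₁ + 1ξ₂.
Selectivity: 1ξ₁ / (2ξ₂) = 5.94 → ξ₁ = 11.88 ξ₂.
Substitute: (1·11.88 + 1) ξ₂ = 100.1 → ξ₂ = 7.773 mol/s, ξ₁ = 92.34 mol/s.
Outlet amounts (n = n₀ + Σ ν·ξ):
  E: 243 − 1(92.34) − 1(7.773) = 142.9
  H: 0 + 1(92.34) = 92.34
  D: 0 + 2(7.773) = 15.55
  F: 0 + 1(7.773) = 7.773

15.5 mol/s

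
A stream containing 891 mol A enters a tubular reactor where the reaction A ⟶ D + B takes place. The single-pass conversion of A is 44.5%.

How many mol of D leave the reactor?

396 mol

A reacted = 0.445 × 891 = 396.5 mol; ν_A = −1, so ξ = 396.5/1 = 396.5 mol.
Outlet amounts (n = n₀ + ν ξ):
  A: 891 − 1(396.5) = 494.5
  D: 0 + 1(396.5) = 396.5
  B: 0 + 1(396.5) = 396.5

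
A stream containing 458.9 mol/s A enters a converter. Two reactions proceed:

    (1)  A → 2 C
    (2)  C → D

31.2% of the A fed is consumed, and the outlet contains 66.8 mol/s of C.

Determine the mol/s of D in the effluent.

Conversion of A: A consumed = 1ξ₁ = 0.312 × 458.9 → ξ₁ = 143.2 mol/s.
C balance: n_C = 0 + 2ξ₁ − 1ξ₂ = 66.8 → ξ₂ = (2·143.2 − 66.8)/1 = 219.6 mol/s.
Outlet amounts (n = n₀ + Σ ν·ξ):
  A: 458.9 − 1(143.2) = 315.7
  C: 0 + 2(143.2) − 1(219.6) = 66.8
  D: 0 + 1(219.6) = 219.6

220 mol/s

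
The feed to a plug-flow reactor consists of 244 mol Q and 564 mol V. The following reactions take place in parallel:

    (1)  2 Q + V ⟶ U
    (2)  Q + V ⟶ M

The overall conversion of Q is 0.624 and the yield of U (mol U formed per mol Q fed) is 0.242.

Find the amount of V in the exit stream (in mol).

Yield of U: 1ξ₁ / 244 = 0.242 → ξ₁ = 59.05 mol.
Conversion of Q: 2ξ₁ + 1ξ₂ = 0.624 × 244 = 152.3 → ξ₂ = 34.16 mol.
Outlet amounts (n = n₀ + Σ ν·ξ):
  Q: 244 − 2(59.05) − 1(34.16) = 91.74
  V: 564 − 1(59.05) − 1(34.16) = 470.8
  U: 0 + 1(59.05) = 59.05
  M: 0 + 1(34.16) = 34.16

471 mol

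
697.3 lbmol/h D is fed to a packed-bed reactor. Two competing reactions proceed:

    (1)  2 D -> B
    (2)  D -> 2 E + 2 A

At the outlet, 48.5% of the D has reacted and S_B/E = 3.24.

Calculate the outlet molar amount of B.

Conversion of D: D consumed = 0.485 × 697.3 = 338.2 lbmol/h = 2ξ₁ + 1ξ₂.
Selectivity: 1ξ₁ / (2ξ₂) = 3.24 → ξ₁ = 6.48 ξ₂.
Substitute: (2·6.48 + 1) ξ₂ = 338.2 → ξ₂ = 24.23 lbmol/h, ξ₁ = 157 lbmol/h.
Outlet amounts (n = n₀ + Σ ν·ξ):
  D: 697.3 − 2(157) − 1(24.23) = 359.1
  B: 0 + 1(157) = 157
  E: 0 + 2(24.23) = 48.45
  A: 0 + 2(24.23) = 48.45

157 lbmol/h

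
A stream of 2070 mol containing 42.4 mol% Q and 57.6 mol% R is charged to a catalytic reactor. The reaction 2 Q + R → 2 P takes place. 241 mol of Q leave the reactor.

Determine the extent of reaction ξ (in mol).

For Q: n = n₀ − 2ξ → 241 = 877.7 − 2ξ, giving ξ = 318.3 mol.
Outlet amounts (n = n₀ + ν ξ):
  Q: 877.7 − 2(318.3) = 241
  R: 1192 − 1(318.3) = 874
  P: 0 + 2(318.3) = 636.7

ξ = 318 mol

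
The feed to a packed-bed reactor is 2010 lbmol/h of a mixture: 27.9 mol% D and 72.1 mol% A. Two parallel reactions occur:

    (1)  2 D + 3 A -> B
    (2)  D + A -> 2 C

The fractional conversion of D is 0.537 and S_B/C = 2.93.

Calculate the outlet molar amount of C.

Conversion of D: D consumed = 0.537 × 560.8 = 301.1 lbmol/h = 2ξ₁ + 1ξ₂.
Selectivity: 1ξ₁ / (2ξ₂) = 2.93 → ξ₁ = 5.86 ξ₂.
Substitute: (2·5.86 + 1) ξ₂ = 301.1 → ξ₂ = 23.67 lbmol/h, ξ₁ = 138.7 lbmol/h.
Outlet amounts (n = n₀ + Σ ν·ξ):
  D: 560.8 − 2(138.7) − 1(23.67) = 259.6
  A: 1449 − 3(138.7) − 1(23.67) = 1009
  B: 0 + 1(138.7) = 138.7
  C: 0 + 2(23.67) = 47.35

47.3 lbmol/h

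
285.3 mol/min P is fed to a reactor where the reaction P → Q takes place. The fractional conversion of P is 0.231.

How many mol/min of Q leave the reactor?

65.9 mol/min

P reacted = 0.231 × 285.3 = 65.9 mol/min; ν_P = −1, so ξ = 65.9/1 = 65.9 mol/min.
Outlet amounts (n = n₀ + ν ξ):
  P: 285.3 − 1(65.9) = 219.4
  Q: 0 + 1(65.9) = 65.9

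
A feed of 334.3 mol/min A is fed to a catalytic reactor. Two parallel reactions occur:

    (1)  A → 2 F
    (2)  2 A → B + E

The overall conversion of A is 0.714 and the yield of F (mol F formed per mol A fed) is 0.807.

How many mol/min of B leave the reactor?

51.9 mol/min

Yield of F: 2ξ₁ / 334.3 = 0.807 → ξ₁ = 134.9 mol/min.
Conversion of A: 1ξ₁ + 2ξ₂ = 0.714 × 334.3 = 238.7 → ξ₂ = 51.9 mol/min.
Outlet amounts (n = n₀ + Σ ν·ξ):
  A: 334.3 − 1(134.9) − 2(51.9) = 95.61
  F: 0 + 2(134.9) = 269.8
  B: 0 + 1(51.9) = 51.9
  E: 0 + 1(51.9) = 51.9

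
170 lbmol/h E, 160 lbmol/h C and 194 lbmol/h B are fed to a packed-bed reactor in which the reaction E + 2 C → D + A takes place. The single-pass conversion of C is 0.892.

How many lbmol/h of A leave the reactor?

C reacted = 0.892 × 160 = 142.7 lbmol/h; ν_C = −2, so ξ = 142.7/2 = 71.36 lbmol/h.
Outlet amounts (n = n₀ + ν ξ):
  E: 170 − 1(71.36) = 98.64
  C: 160 − 2(71.36) = 17.28
  D: 0 + 1(71.36) = 71.36
  A: 0 + 1(71.36) = 71.36
  B: 194 (inert)

71.4 lbmol/h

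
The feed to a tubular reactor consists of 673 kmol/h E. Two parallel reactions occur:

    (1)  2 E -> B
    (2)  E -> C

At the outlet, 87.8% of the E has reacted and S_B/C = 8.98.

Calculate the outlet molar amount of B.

Conversion of E: E consumed = 0.878 × 673 = 590.9 kmol/h = 2ξ₁ + 1ξ₂.
Selectivity: 1ξ₁ / (1ξ₂) = 8.98 → ξ₁ = 8.98 ξ₂.
Substitute: (2·8.98 + 1) ξ₂ = 590.9 → ξ₂ = 31.17 kmol/h, ξ₁ = 279.9 kmol/h.
Outlet amounts (n = n₀ + Σ ν·ξ):
  E: 673 − 2(279.9) − 1(31.17) = 82.11
  B: 0 + 1(279.9) = 279.9
  C: 0 + 1(31.17) = 31.17

280 kmol/h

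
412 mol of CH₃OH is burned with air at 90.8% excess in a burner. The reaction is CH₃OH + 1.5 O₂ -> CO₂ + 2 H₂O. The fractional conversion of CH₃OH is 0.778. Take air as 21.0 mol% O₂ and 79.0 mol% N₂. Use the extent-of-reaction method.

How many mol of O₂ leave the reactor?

Stoichiometric O₂ = 1.5 × 412 = 618 mol; O₂ fed = 618 × 1.908 = 1179 mol.
N₂ fed = 1179 × 79/21 = 4436 mol.
Fuel reacted = 0.778 × 412 → ξ = 320.5 mol.
Outlet (n = n₀ + ν ξ):
  CH₃OH: 412 − 1(320.5) = 91.46
  O₂: 1179 − 1.5(320.5) = 698.3
  N₂: 4436 (inert)
  CO₂: 0 + 1(320.5) = 320.5
  H₂O: 0 + 2(320.5) = 641.1

698 mol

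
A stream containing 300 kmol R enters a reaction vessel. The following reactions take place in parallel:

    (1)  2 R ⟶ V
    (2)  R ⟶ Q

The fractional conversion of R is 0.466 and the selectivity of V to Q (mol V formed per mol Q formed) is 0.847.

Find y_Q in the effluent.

0.203

Conversion of R: R consumed = 0.466 × 300 = 139.8 kmol = 2ξ₁ + 1ξ₂.
Selectivity: 1ξ₁ / (1ξ₂) = 0.847 → ξ₁ = 0.847 ξ₂.
Substitute: (2·0.847 + 1) ξ₂ = 139.8 → ξ₂ = 51.89 kmol, ξ₁ = 43.95 kmol.
Outlet amounts (n = n₀ + Σ ν·ξ):
  R: 300 − 2(43.95) − 1(51.89) = 160.2
  V: 0 + 1(43.95) = 43.95
  Q: 0 + 1(51.89) = 51.89
Total out = 256 kmol; y_Q = 51.89 / 256 = 0.2027.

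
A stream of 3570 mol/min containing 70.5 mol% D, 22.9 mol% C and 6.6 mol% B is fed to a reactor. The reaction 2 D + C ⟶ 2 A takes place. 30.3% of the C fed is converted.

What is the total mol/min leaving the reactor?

3320 mol/min

C reacted = 0.303 × 817.5 = 247.7 mol/min; ν_C = −1, so ξ = 247.7/1 = 247.7 mol/min.
Outlet amounts (n = n₀ + ν ξ):
  D: 2517 − 2(247.7) = 2021
  C: 817.5 − 1(247.7) = 569.8
  A: 0 + 2(247.7) = 495.4
  B: 235.6 (inert)
Total out = 2021 + 569.8 + 495.4 + 235.6 = 3322 mol/min.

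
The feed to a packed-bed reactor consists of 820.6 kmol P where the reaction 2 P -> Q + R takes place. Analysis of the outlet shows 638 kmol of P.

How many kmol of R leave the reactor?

91.3 kmol

For P: n = n₀ − 2ξ → 638 = 820.6 − 2ξ, giving ξ = 91.3 kmol.
Outlet amounts (n = n₀ + ν ξ):
  P: 820.6 − 2(91.3) = 638
  Q: 0 + 1(91.3) = 91.3
  R: 0 + 1(91.3) = 91.3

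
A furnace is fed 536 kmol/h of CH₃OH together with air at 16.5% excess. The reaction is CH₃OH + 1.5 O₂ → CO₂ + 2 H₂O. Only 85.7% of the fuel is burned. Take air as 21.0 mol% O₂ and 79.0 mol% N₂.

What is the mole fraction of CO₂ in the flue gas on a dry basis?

Stoichiometric O₂ = 1.5 × 536 = 804 kmol/h; O₂ fed = 804 × 1.165 = 936.7 kmol/h.
N₂ fed = 936.7 × 79/21 = 3524 kmol/h.
Fuel reacted = 0.857 × 536 → ξ = 459.4 kmol/h.
Outlet (n = n₀ + ν ξ):
  CH₃OH: 536 − 1(459.4) = 76.65
  O₂: 936.7 − 1.5(459.4) = 247.6
  N₂: 3524 (inert)
  CO₂: 0 + 1(459.4) = 459.4
  H₂O: 0 + 2(459.4) = 918.7
Dry total = 4307 kmol/h; y_CO₂ (dry) = 459.4 / 4307 = 0.1066.

0.107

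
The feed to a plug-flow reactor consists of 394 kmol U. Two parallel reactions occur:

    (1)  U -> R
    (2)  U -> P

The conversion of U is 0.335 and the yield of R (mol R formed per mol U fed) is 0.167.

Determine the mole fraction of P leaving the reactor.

Yield of R: 1ξ₁ / 394 = 0.167 → ξ₁ = 65.8 kmol.
Conversion of U: 1ξ₁ + 1ξ₂ = 0.335 × 394 = 132 → ξ₂ = 66.19 kmol.
Outlet amounts (n = n₀ + Σ ν·ξ):
  U: 394 − 1(65.8) − 1(66.19) = 262
  R: 0 + 1(65.8) = 65.8
  P: 0 + 1(66.19) = 66.19
Total out = 394 kmol; y_P = 66.19 / 394 = 0.168.

0.168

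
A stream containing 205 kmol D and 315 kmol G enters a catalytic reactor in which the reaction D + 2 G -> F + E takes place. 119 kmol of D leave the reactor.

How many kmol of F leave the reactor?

86 kmol

For D: n = n₀ − 1ξ → 119 = 205 − 1ξ, giving ξ = 86 kmol.
Outlet amounts (n = n₀ + ν ξ):
  D: 205 − 1(86) = 119
  G: 315 − 2(86) = 143
  F: 0 + 1(86) = 86
  E: 0 + 1(86) = 86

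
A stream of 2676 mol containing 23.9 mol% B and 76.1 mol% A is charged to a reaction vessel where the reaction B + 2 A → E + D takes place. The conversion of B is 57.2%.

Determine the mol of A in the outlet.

B reacted = 0.572 × 639.6 = 365.8 mol; ν_B = −1, so ξ = 365.8/1 = 365.8 mol.
Outlet amounts (n = n₀ + ν ξ):
  B: 639.6 − 1(365.8) = 273.7
  A: 2036 − 2(365.8) = 1305
  E: 0 + 1(365.8) = 365.8
  D: 0 + 1(365.8) = 365.8

1300 mol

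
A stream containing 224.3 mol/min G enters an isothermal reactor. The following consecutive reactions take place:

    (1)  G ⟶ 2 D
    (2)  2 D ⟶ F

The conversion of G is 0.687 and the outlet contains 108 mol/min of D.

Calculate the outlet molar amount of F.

100 mol/min

Conversion of G: G consumed = 1ξ₁ = 0.687 × 224.3 → ξ₁ = 154.1 mol/min.
D balance: n_D = 0 + 2ξ₁ − 2ξ₂ = 108 → ξ₂ = (2·154.1 − 108)/2 = 100.1 mol/min.
Outlet amounts (n = n₀ + Σ ν·ξ):
  G: 224.3 − 1(154.1) = 70.21
  D: 0 + 2(154.1) − 2(100.1) = 108
  F: 0 + 1(100.1) = 100.1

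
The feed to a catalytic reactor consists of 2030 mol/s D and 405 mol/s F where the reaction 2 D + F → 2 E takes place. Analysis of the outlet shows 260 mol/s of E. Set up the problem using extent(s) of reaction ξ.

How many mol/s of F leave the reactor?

For E: n = n₀ + 2ξ → 260 = 0 + 2ξ, giving ξ = 130 mol/s.
Outlet amounts (n = n₀ + ν ξ):
  D: 2030 − 2(130) = 1770
  F: 405 − 1(130) = 275
  E: 0 + 2(130) = 260

275 mol/s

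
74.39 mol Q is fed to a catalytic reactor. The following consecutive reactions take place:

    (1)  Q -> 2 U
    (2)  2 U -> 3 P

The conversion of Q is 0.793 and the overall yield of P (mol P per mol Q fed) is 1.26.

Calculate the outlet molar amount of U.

Conversion of Q: Q consumed = 1ξ₁ = 0.793 × 74.39 → ξ₁ = 58.99 mol.
Yield of P: 3ξ₂ / 74.39 = 1.26 → ξ₂ = 31.24 mol.
Outlet amounts (n = n₀ + Σ ν·ξ):
  Q: 74.39 − 1(58.99) = 15.4
  U: 0 + 2(58.99) − 2(31.24) = 55.49
  P: 0 + 3(31.24) = 93.73

55.5 mol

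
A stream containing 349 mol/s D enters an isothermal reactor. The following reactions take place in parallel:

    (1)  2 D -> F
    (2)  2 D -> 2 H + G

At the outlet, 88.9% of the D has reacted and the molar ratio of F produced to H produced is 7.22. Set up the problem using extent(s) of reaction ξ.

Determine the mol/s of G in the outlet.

10 mol/s

Conversion of D: D consumed = 0.889 × 349 = 310.3 mol/s = 2ξ₁ + 2ξ₂.
Selectivity: 1ξ₁ / (2ξ₂) = 7.22 → ξ₁ = 14.44 ξ₂.
Substitute: (2·14.44 + 2) ξ₂ = 310.3 → ξ₂ = 10.05 mol/s, ξ₁ = 145.1 mol/s.
Outlet amounts (n = n₀ + Σ ν·ξ):
  D: 349 − 2(145.1) − 2(10.05) = 38.74
  F: 0 + 1(145.1) = 145.1
  H: 0 + 2(10.05) = 20.09
  G: 0 + 1(10.05) = 10.05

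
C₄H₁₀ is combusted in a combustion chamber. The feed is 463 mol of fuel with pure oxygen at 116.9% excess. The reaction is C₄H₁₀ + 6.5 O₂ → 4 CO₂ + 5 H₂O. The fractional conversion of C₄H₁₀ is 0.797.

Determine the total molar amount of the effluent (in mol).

7540 mol

Stoichiometric O₂ = 6.5 × 463 = 3010 mol; O₂ fed = 3010 × 2.169 = 6528 mol.
Fuel reacted = 0.797 × 463 → ξ = 369 mol.
Outlet (n = n₀ + ν ξ):
  C₄H₁₀: 463 − 1(369) = 93.99
  O₂: 6528 − 6.5(369) = 4129
  CO₂: 0 + 4(369) = 1476
  H₂O: 0 + 5(369) = 1845
Total out = 93.99 + 4129 + 1476 + 1845 = 7544 mol.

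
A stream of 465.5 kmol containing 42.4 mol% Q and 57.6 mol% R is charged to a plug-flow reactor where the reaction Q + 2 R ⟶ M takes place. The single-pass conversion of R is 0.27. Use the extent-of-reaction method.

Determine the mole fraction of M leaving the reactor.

R reacted = 0.27 × 268.1 = 72.39 kmol; ν_R = −2, so ξ = 72.39/2 = 36.2 kmol.
Outlet amounts (n = n₀ + ν ξ):
  Q: 197.4 − 1(36.2) = 161.2
  R: 268.1 − 2(36.2) = 195.7
  M: 0 + 1(36.2) = 36.2
Total out = 393.1 kmol; y_M = 36.2 / 393.1 = 0.09208.

0.0921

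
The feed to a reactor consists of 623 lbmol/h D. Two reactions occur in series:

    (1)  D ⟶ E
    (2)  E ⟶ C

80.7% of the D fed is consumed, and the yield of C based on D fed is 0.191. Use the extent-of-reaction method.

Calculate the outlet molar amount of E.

384 lbmol/h

Conversion of D: D consumed = 1ξ₁ = 0.807 × 623 → ξ₁ = 502.8 lbmol/h.
Yield of C: 1ξ₂ / 623 = 0.191 → ξ₂ = 119 lbmol/h.
Outlet amounts (n = n₀ + Σ ν·ξ):
  D: 623 − 1(502.8) = 120.2
  E: 0 + 1(502.8) − 1(119) = 383.8
  C: 0 + 1(119) = 119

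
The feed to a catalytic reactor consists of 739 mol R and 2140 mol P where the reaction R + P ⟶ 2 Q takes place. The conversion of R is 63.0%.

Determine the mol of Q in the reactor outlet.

931 mol

R reacted = 0.63 × 739 = 465.6 mol; ν_R = −1, so ξ = 465.6/1 = 465.6 mol.
Outlet amounts (n = n₀ + ν ξ):
  R: 739 − 1(465.6) = 273.4
  P: 2140 − 1(465.6) = 1674
  Q: 0 + 2(465.6) = 931.1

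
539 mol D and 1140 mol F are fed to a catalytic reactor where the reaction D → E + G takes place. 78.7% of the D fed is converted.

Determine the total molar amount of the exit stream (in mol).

D reacted = 0.787 × 539 = 424.2 mol; ν_D = −1, so ξ = 424.2/1 = 424.2 mol.
Outlet amounts (n = n₀ + ν ξ):
  D: 539 − 1(424.2) = 114.8
  E: 0 + 1(424.2) = 424.2
  G: 0 + 1(424.2) = 424.2
  F: 1140 (inert)
Total out = 114.8 + 424.2 + 424.2 + 1140 = 2103 mol.

2100 mol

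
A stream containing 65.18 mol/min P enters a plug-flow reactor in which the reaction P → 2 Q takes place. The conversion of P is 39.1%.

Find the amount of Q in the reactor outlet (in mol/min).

P reacted = 0.391 × 65.18 = 25.49 mol/min; ν_P = −1, so ξ = 25.49/1 = 25.49 mol/min.
Outlet amounts (n = n₀ + ν ξ):
  P: 65.18 − 1(25.49) = 39.69
  Q: 0 + 2(25.49) = 50.97

51 mol/min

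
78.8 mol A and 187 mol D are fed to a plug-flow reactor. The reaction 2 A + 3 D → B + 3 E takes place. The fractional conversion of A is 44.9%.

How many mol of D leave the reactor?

A reacted = 0.449 × 78.8 = 35.38 mol; ν_A = −2, so ξ = 35.38/2 = 17.69 mol.
Outlet amounts (n = n₀ + ν ξ):
  A: 78.8 − 2(17.69) = 43.42
  D: 187 − 3(17.69) = 133.9
  B: 0 + 1(17.69) = 17.69
  E: 0 + 3(17.69) = 53.07

134 mol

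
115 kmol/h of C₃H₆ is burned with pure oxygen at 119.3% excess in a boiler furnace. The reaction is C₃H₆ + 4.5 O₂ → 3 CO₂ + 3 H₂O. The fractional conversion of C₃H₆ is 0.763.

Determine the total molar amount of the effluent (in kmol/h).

Stoichiometric O₂ = 4.5 × 115 = 517.5 kmol/h; O₂ fed = 517.5 × 2.193 = 1135 kmol/h.
Fuel reacted = 0.763 × 115 → ξ = 87.75 kmol/h.
Outlet (n = n₀ + ν ξ):
  C₃H₆: 115 − 1(87.75) = 27.25
  O₂: 1135 − 4.5(87.75) = 740
  CO₂: 0 + 3(87.75) = 263.2
  H₂O: 0 + 3(87.75) = 263.2
Total out = 27.25 + 740 + 263.2 + 263.2 = 1294 kmol/h.

1290 kmol/h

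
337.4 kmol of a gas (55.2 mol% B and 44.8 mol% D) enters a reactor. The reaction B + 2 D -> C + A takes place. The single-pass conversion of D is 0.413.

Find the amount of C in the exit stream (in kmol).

D reacted = 0.413 × 151.2 = 62.43 kmol; ν_D = −2, so ξ = 62.43/2 = 31.21 kmol.
Outlet amounts (n = n₀ + ν ξ):
  B: 186.2 − 1(31.21) = 155
  D: 151.2 − 2(31.21) = 88.73
  C: 0 + 1(31.21) = 31.21
  A: 0 + 1(31.21) = 31.21

31.2 kmol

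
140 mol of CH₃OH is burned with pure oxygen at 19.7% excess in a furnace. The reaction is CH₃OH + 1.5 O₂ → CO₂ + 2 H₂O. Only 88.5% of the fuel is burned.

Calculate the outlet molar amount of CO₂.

Stoichiometric O₂ = 1.5 × 140 = 210 mol; O₂ fed = 210 × 1.197 = 251.4 mol.
Fuel reacted = 0.885 × 140 → ξ = 123.9 mol.
Outlet (n = n₀ + ν ξ):
  CH₃OH: 140 − 1(123.9) = 16.1
  O₂: 251.4 − 1.5(123.9) = 65.52
  CO₂: 0 + 1(123.9) = 123.9
  H₂O: 0 + 2(123.9) = 247.8

124 mol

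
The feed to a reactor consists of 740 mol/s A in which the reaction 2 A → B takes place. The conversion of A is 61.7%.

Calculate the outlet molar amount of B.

228 mol/s

A reacted = 0.617 × 740 = 456.6 mol/s; ν_A = −2, so ξ = 456.6/2 = 228.3 mol/s.
Outlet amounts (n = n₀ + ν ξ):
  A: 740 − 2(228.3) = 283.4
  B: 0 + 1(228.3) = 228.3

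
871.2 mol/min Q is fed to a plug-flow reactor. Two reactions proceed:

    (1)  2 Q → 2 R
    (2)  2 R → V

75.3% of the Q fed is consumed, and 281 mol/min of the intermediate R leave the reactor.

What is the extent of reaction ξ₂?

ξ₂ = 188 mol/min

Conversion of Q: Q consumed = 2ξ₁ = 0.753 × 871.2 → ξ₁ = 328 mol/min.
R balance: n_R = 0 + 2ξ₁ − 2ξ₂ = 281 → ξ₂ = (2·328 − 281)/2 = 187.5 mol/min.
Outlet amounts (n = n₀ + Σ ν·ξ):
  Q: 871.2 − 2(328) = 215.2
  R: 0 + 2(328) − 2(187.5) = 281
  V: 0 + 1(187.5) = 187.5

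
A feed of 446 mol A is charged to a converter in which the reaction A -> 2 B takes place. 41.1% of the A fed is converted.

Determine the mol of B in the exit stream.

367 mol

A reacted = 0.411 × 446 = 183.3 mol; ν_A = −1, so ξ = 183.3/1 = 183.3 mol.
Outlet amounts (n = n₀ + ν ξ):
  A: 446 − 1(183.3) = 262.7
  B: 0 + 2(183.3) = 366.6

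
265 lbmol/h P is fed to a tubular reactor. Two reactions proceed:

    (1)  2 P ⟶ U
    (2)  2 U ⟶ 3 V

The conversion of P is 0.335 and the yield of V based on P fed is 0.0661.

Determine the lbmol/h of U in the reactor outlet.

Conversion of P: P consumed = 2ξ₁ = 0.335 × 265 → ξ₁ = 44.39 lbmol/h.
Yield of V: 3ξ₂ / 265 = 0.0661 → ξ₂ = 5.839 lbmol/h.
Outlet amounts (n = n₀ + Σ ν·ξ):
  P: 265 − 2(44.39) = 176.2
  U: 0 + 1(44.39) − 2(5.839) = 32.71
  V: 0 + 3(5.839) = 17.52

32.7 lbmol/h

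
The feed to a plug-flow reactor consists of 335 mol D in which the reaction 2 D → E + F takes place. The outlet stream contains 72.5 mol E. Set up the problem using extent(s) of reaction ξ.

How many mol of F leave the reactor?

For E: n = n₀ + 1ξ → 72.5 = 0 + 1ξ, giving ξ = 72.5 mol.
Outlet amounts (n = n₀ + ν ξ):
  D: 335 − 2(72.5) = 190
  E: 0 + 1(72.5) = 72.5
  F: 0 + 1(72.5) = 72.5

72.5 mol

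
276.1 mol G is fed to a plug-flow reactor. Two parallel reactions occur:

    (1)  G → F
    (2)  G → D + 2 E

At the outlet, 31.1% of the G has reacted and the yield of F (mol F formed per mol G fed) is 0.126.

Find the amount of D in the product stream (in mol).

Yield of F: 1ξ₁ / 276.1 = 0.126 → ξ₁ = 34.79 mol.
Conversion of G: 1ξ₁ + 1ξ₂ = 0.311 × 276.1 = 85.87 → ξ₂ = 51.08 mol.
Outlet amounts (n = n₀ + Σ ν·ξ):
  G: 276.1 − 1(34.79) − 1(51.08) = 190.2
  F: 0 + 1(34.79) = 34.79
  D: 0 + 1(51.08) = 51.08
  E: 0 + 2(51.08) = 102.2

51.1 mol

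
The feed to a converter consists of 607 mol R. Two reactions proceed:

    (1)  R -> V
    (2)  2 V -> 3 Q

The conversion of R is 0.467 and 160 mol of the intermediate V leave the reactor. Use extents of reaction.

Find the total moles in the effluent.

Conversion of R: R consumed = 1ξ₁ = 0.467 × 607 → ξ₁ = 283.5 mol.
V balance: n_V = 0 + 1ξ₁ − 2ξ₂ = 160 → ξ₂ = (1·283.5 − 160)/2 = 61.73 mol.
Outlet amounts (n = n₀ + Σ ν·ξ):
  R: 607 − 1(283.5) = 323.5
  V: 0 + 1(283.5) − 2(61.73) = 160
  Q: 0 + 3(61.73) = 185.2
Total out = 323.5 + 160 + 185.2 = 668.7 mol.

669 mol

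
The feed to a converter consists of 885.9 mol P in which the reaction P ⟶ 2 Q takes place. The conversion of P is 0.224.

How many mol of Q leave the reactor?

397 mol

P reacted = 0.224 × 885.9 = 198.4 mol; ν_P = −1, so ξ = 198.4/1 = 198.4 mol.
Outlet amounts (n = n₀ + ν ξ):
  P: 885.9 − 1(198.4) = 687.5
  Q: 0 + 2(198.4) = 396.9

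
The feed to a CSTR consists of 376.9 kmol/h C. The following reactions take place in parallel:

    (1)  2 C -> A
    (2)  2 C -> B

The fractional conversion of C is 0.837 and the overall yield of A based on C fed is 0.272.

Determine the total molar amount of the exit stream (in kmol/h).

Yield of A: 1ξ₁ / 376.9 = 0.272 → ξ₁ = 102.5 kmol/h.
Conversion of C: 2ξ₁ + 2ξ₂ = 0.837 × 376.9 = 315.5 → ξ₂ = 55.22 kmol/h.
Outlet amounts (n = n₀ + Σ ν·ξ):
  C: 376.9 − 2(102.5) − 2(55.22) = 61.43
  A: 0 + 1(102.5) = 102.5
  B: 0 + 1(55.22) = 55.22
Total out = 61.43 + 102.5 + 55.22 = 219.2 kmol/h.

219 kmol/h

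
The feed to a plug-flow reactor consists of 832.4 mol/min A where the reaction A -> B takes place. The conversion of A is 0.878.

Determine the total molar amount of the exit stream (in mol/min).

A reacted = 0.878 × 832.4 = 730.8 mol/min; ν_A = −1, so ξ = 730.8/1 = 730.8 mol/min.
Outlet amounts (n = n₀ + ν ξ):
  A: 832.4 − 1(730.8) = 101.6
  B: 0 + 1(730.8) = 730.8
Total out = 101.6 + 730.8 = 832.4 mol/min.

832 mol/min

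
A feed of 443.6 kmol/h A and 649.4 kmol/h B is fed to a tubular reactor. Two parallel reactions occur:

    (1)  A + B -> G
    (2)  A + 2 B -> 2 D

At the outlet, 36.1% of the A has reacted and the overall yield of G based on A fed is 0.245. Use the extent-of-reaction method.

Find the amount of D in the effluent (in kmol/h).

103 kmol/h

Yield of G: 1ξ₁ / 443.6 = 0.245 → ξ₁ = 108.7 kmol/h.
Conversion of A: 1ξ₁ + 1ξ₂ = 0.361 × 443.6 = 160.1 → ξ₂ = 51.46 kmol/h.
Outlet amounts (n = n₀ + Σ ν·ξ):
  A: 443.6 − 1(108.7) − 1(51.46) = 283.5
  B: 649.4 − 1(108.7) − 2(51.46) = 437.8
  G: 0 + 1(108.7) = 108.7
  D: 0 + 2(51.46) = 102.9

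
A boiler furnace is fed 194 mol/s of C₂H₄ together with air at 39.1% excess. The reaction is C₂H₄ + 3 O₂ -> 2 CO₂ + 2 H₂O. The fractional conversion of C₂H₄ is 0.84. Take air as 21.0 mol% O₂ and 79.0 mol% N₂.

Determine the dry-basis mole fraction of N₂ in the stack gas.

Stoichiometric O₂ = 3 × 194 = 582 mol/s; O₂ fed = 582 × 1.391 = 809.6 mol/s.
N₂ fed = 809.6 × 79/21 = 3045 mol/s.
Fuel reacted = 0.84 × 194 → ξ = 163 mol/s.
Outlet (n = n₀ + ν ξ):
  C₂H₄: 194 − 1(163) = 31.04
  O₂: 809.6 − 3(163) = 320.7
  N₂: 3045 (inert)
  CO₂: 0 + 2(163) = 325.9
  H₂O: 0 + 2(163) = 325.9
Dry total = 3723 mol/s; y_N₂ (dry) = 3045 / 3723 = 0.818.

0.818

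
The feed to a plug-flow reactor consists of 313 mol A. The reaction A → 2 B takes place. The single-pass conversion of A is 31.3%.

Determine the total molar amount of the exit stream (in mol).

A reacted = 0.313 × 313 = 97.97 mol; ν_A = −1, so ξ = 97.97/1 = 97.97 mol.
Outlet amounts (n = n₀ + ν ξ):
  A: 313 − 1(97.97) = 215
  B: 0 + 2(97.97) = 195.9
Total out = 215 + 195.9 = 411 mol.

411 mol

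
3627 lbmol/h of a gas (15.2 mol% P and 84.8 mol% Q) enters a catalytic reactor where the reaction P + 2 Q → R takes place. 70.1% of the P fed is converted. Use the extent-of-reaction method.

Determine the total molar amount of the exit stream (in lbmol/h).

2850 lbmol/h

P reacted = 0.701 × 551.3 = 386.5 lbmol/h; ν_P = −1, so ξ = 386.5/1 = 386.5 lbmol/h.
Outlet amounts (n = n₀ + ν ξ):
  P: 551.3 − 1(386.5) = 164.8
  Q: 3076 − 2(386.5) = 2303
  R: 0 + 1(386.5) = 386.5
Total out = 164.8 + 2303 + 386.5 = 2854 lbmol/h.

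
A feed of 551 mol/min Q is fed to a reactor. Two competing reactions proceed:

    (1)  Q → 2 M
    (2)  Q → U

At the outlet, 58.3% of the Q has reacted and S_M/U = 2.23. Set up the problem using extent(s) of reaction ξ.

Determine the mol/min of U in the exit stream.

Conversion of Q: Q consumed = 0.583 × 551 = 321.2 mol/min = 1ξ₁ + 1ξ₂.
Selectivity: 2ξ₁ / (1ξ₂) = 2.23 → ξ₁ = 1.115 ξ₂.
Substitute: (1·1.115 + 1) ξ₂ = 321.2 → ξ₂ = 151.9 mol/min, ξ₁ = 169.3 mol/min.
Outlet amounts (n = n₀ + Σ ν·ξ):
  Q: 551 − 1(169.3) − 1(151.9) = 229.8
  M: 0 + 2(169.3) = 338.7
  U: 0 + 1(151.9) = 151.9

152 mol/min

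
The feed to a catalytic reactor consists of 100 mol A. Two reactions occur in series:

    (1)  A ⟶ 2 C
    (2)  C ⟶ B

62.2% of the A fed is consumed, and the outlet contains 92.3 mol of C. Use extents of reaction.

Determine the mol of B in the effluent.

Conversion of A: A consumed = 1ξ₁ = 0.622 × 100 → ξ₁ = 62.2 mol.
C balance: n_C = 0 + 2ξ₁ − 1ξ₂ = 92.3 → ξ₂ = (2·62.2 − 92.3)/1 = 32.1 mol.
Outlet amounts (n = n₀ + Σ ν·ξ):
  A: 100 − 1(62.2) = 37.8
  C: 0 + 2(62.2) − 1(32.1) = 92.3
  B: 0 + 1(32.1) = 32.1

32.1 mol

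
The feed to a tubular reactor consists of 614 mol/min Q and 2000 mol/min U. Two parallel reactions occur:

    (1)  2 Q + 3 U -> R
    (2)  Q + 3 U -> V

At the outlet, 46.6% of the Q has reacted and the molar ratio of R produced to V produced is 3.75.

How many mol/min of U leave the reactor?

Conversion of Q: Q consumed = 0.466 × 614 = 286.1 mol/min = 2ξ₁ + 1ξ₂.
Selectivity: 1ξ₁ / (1ξ₂) = 3.75 → ξ₁ = 3.75 ξ₂.
Substitute: (2·3.75 + 1) ξ₂ = 286.1 → ξ₂ = 33.66 mol/min, ξ₁ = 126.2 mol/min.
Outlet amounts (n = n₀ + Σ ν·ξ):
  Q: 614 − 2(126.2) − 1(33.66) = 327.9
  U: 2000 − 3(126.2) − 3(33.66) = 1520
  R: 0 + 1(126.2) = 126.2
  V: 0 + 1(33.66) = 33.66

1520 mol/min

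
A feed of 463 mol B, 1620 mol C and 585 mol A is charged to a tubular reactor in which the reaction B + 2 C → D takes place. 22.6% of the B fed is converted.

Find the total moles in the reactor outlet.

B reacted = 0.226 × 463 = 104.6 mol; ν_B = −1, so ξ = 104.6/1 = 104.6 mol.
Outlet amounts (n = n₀ + ν ξ):
  B: 463 − 1(104.6) = 358.4
  C: 1620 − 2(104.6) = 1411
  D: 0 + 1(104.6) = 104.6
  A: 585 (inert)
Total out = 358.4 + 1411 + 104.6 + 585 = 2459 mol.

2460 mol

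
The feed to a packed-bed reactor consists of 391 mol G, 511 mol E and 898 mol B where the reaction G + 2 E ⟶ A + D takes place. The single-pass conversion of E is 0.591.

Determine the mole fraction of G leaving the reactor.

E reacted = 0.591 × 511 = 302 mol; ν_E = −2, so ξ = 302/2 = 151 mol.
Outlet amounts (n = n₀ + ν ξ):
  G: 391 − 1(151) = 240
  E: 511 − 2(151) = 209
  A: 0 + 1(151) = 151
  D: 0 + 1(151) = 151
  B: 898 (inert)
Total out = 1649 mol; y_G = 240 / 1649 = 0.1455.

0.146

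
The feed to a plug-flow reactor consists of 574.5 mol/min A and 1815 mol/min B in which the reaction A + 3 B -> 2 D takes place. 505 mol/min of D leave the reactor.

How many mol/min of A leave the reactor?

For D: n = n₀ + 2ξ → 505 = 0 + 2ξ, giving ξ = 252.5 mol/min.
Outlet amounts (n = n₀ + ν ξ):
  A: 574.5 − 1(252.5) = 322
  B: 1815 − 3(252.5) = 1058
  D: 0 + 2(252.5) = 505

322 mol/min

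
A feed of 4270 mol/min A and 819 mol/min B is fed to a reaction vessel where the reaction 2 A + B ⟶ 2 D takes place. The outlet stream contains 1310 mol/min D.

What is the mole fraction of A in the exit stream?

0.668

For D: n = n₀ + 2ξ → 1310 = 0 + 2ξ, giving ξ = 655 mol/min.
Outlet amounts (n = n₀ + ν ξ):
  A: 4270 − 2(655) = 2960
  B: 819 − 1(655) = 164
  D: 0 + 2(655) = 1310
Total out = 4434 mol/min; y_A = 2960 / 4434 = 0.6676.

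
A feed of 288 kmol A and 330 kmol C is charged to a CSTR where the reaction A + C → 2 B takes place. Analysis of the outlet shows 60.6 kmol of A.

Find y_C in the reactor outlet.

For A: n = n₀ − 1ξ → 60.6 = 288 − 1ξ, giving ξ = 227.4 kmol.
Outlet amounts (n = n₀ + ν ξ):
  A: 288 − 1(227.4) = 60.6
  C: 330 − 1(227.4) = 102.6
  B: 0 + 2(227.4) = 454.8
Total out = 618 kmol; y_C = 102.6 / 618 = 0.166.

0.166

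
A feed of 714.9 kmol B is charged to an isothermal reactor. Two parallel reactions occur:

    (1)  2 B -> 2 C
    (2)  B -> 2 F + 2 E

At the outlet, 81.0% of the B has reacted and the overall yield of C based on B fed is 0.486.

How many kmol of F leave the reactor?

Yield of C: 2ξ₁ / 714.9 = 0.486 → ξ₁ = 173.7 kmol.
Conversion of B: 2ξ₁ + 1ξ₂ = 0.81 × 714.9 = 579.1 → ξ₂ = 231.6 kmol.
Outlet amounts (n = n₀ + Σ ν·ξ):
  B: 714.9 − 2(173.7) − 1(231.6) = 135.8
  C: 0 + 2(173.7) = 347.4
  F: 0 + 2(231.6) = 463.3
  E: 0 + 2(231.6) = 463.3

463 kmol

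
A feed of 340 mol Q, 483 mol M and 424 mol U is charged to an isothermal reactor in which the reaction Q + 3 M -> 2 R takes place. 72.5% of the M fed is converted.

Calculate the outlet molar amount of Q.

M reacted = 0.725 × 483 = 350.2 mol; ν_M = −3, so ξ = 350.2/3 = 116.7 mol.
Outlet amounts (n = n₀ + ν ξ):
  Q: 340 − 1(116.7) = 223.3
  M: 483 − 3(116.7) = 132.8
  R: 0 + 2(116.7) = 233.5
  U: 424 (inert)

223 mol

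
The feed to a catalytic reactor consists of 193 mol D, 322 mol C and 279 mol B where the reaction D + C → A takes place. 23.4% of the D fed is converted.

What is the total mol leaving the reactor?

749 mol

D reacted = 0.234 × 193 = 45.16 mol; ν_D = −1, so ξ = 45.16/1 = 45.16 mol.
Outlet amounts (n = n₀ + ν ξ):
  D: 193 − 1(45.16) = 147.8
  C: 322 − 1(45.16) = 276.8
  A: 0 + 1(45.16) = 45.16
  B: 279 (inert)
Total out = 147.8 + 276.8 + 45.16 + 279 = 748.8 mol.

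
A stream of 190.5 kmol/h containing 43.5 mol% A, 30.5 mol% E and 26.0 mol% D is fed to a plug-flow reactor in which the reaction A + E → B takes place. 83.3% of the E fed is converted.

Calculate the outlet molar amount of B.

48.4 kmol/h

E reacted = 0.833 × 58.1 = 48.4 kmol/h; ν_E = −1, so ξ = 48.4/1 = 48.4 kmol/h.
Outlet amounts (n = n₀ + ν ξ):
  A: 82.87 − 1(48.4) = 34.47
  E: 58.1 − 1(48.4) = 9.703
  B: 0 + 1(48.4) = 48.4
  D: 49.53 (inert)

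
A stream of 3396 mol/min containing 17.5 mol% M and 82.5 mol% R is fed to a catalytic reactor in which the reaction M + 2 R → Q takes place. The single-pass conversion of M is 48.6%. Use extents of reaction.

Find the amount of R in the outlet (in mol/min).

M reacted = 0.486 × 594.3 = 288.8 mol/min; ν_M = −1, so ξ = 288.8/1 = 288.8 mol/min.
Outlet amounts (n = n₀ + ν ξ):
  M: 594.3 − 1(288.8) = 305.5
  R: 2802 − 2(288.8) = 2224
  Q: 0 + 1(288.8) = 288.8

2220 mol/min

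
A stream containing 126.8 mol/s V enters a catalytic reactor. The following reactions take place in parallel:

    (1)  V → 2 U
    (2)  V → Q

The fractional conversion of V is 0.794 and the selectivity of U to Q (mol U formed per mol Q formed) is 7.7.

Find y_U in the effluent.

Conversion of V: V consumed = 0.794 × 126.8 = 100.7 mol/s = 1ξ₁ + 1ξ₂.
Selectivity: 2ξ₁ / (1ξ₂) = 7.7 → ξ₁ = 3.85 ξ₂.
Substitute: (1·3.85 + 1) ξ₂ = 100.7 → ξ₂ = 20.76 mol/s, ξ₁ = 79.92 mol/s.
Outlet amounts (n = n₀ + Σ ν·ξ):
  V: 126.8 − 1(79.92) − 1(20.76) = 26.12
  U: 0 + 2(79.92) = 159.8
  Q: 0 + 1(20.76) = 20.76
Total out = 206.7 mol/s; y_U = 159.8 / 206.7 = 0.7732.

0.773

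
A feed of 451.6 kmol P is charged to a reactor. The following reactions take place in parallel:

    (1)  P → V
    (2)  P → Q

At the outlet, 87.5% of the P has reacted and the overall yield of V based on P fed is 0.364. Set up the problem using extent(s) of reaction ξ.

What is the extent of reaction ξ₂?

Yield of V: 1ξ₁ / 451.6 = 0.364 → ξ₁ = 164.4 kmol.
Conversion of P: 1ξ₁ + 1ξ₂ = 0.875 × 451.6 = 395.2 → ξ₂ = 230.8 kmol.
Outlet amounts (n = n₀ + Σ ν·ξ):
  P: 451.6 − 1(164.4) − 1(230.8) = 56.45
  V: 0 + 1(164.4) = 164.4
  Q: 0 + 1(230.8) = 230.8

ξ₂ = 231 kmol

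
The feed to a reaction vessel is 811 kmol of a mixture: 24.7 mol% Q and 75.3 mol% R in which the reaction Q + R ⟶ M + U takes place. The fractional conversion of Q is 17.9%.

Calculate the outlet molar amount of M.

Q reacted = 0.179 × 200.3 = 35.86 kmol; ν_Q = −1, so ξ = 35.86/1 = 35.86 kmol.
Outlet amounts (n = n₀ + ν ξ):
  Q: 200.3 − 1(35.86) = 164.5
  R: 610.7 − 1(35.86) = 574.8
  M: 0 + 1(35.86) = 35.86
  U: 0 + 1(35.86) = 35.86

35.9 kmol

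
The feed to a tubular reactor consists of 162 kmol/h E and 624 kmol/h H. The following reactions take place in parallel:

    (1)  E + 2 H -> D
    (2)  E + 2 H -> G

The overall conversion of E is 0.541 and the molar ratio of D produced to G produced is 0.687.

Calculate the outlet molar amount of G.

52 kmol/h

Conversion of E: E consumed = 0.541 × 162 = 87.64 kmol/h = 1ξ₁ + 1ξ₂.
Selectivity: 1ξ₁ / (1ξ₂) = 0.687 → ξ₁ = 0.687 ξ₂.
Substitute: (1·0.687 + 1) ξ₂ = 87.64 → ξ₂ = 51.95 kmol/h, ξ₁ = 35.69 kmol/h.
Outlet amounts (n = n₀ + Σ ν·ξ):
  E: 162 − 1(35.69) − 1(51.95) = 74.36
  H: 624 − 2(35.69) − 2(51.95) = 448.7
  D: 0 + 1(35.69) = 35.69
  G: 0 + 1(51.95) = 51.95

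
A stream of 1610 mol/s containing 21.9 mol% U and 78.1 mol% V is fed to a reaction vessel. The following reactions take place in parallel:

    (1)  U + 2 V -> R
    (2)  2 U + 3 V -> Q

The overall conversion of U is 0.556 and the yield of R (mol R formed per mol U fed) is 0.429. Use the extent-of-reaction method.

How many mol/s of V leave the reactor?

888 mol/s

Yield of R: 1ξ₁ / 352.6 = 0.429 → ξ₁ = 151.3 mol/s.
Conversion of U: 1ξ₁ + 2ξ₂ = 0.556 × 352.6 = 196 → ξ₂ = 22.39 mol/s.
Outlet amounts (n = n₀ + Σ ν·ξ):
  U: 352.6 − 1(151.3) − 2(22.39) = 156.5
  V: 1257 − 2(151.3) − 3(22.39) = 887.7
  R: 0 + 1(151.3) = 151.3
  Q: 0 + 1(22.39) = 22.39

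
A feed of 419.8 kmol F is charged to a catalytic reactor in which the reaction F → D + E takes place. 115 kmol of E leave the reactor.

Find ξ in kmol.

ξ = 115 kmol

For E: n = n₀ + 1ξ → 115 = 0 + 1ξ, giving ξ = 115 kmol.
Outlet amounts (n = n₀ + ν ξ):
  F: 419.8 − 1(115) = 304.8
  D: 0 + 1(115) = 115
  E: 0 + 1(115) = 115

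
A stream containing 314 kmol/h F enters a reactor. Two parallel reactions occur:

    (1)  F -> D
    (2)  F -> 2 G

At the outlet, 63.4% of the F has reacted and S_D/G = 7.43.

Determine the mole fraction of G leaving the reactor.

0.0769

Conversion of F: F consumed = 0.634 × 314 = 199.1 kmol/h = 1ξ₁ + 1ξ₂.
Selectivity: 1ξ₁ / (2ξ₂) = 7.43 → ξ₁ = 14.86 ξ₂.
Substitute: (1·14.86 + 1) ξ₂ = 199.1 → ξ₂ = 12.55 kmol/h, ξ₁ = 186.5 kmol/h.
Outlet amounts (n = n₀ + Σ ν·ξ):
  F: 314 − 1(186.5) − 1(12.55) = 114.9
  D: 0 + 1(186.5) = 186.5
  G: 0 + 2(12.55) = 25.1
Total out = 326.6 kmol/h; y_G = 25.1 / 326.6 = 0.07688.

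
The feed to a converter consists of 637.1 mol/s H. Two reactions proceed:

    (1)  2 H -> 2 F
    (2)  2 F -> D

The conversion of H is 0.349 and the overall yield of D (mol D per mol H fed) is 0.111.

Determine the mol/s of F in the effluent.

Conversion of H: H consumed = 2ξ₁ = 0.349 × 637.1 → ξ₁ = 111.2 mol/s.
Yield of D: 1ξ₂ / 637.1 = 0.111 → ξ₂ = 70.72 mol/s.
Outlet amounts (n = n₀ + Σ ν·ξ):
  H: 637.1 − 2(111.2) = 414.8
  F: 0 + 2(111.2) − 2(70.72) = 80.91
  D: 0 + 1(70.72) = 70.72

80.9 mol/s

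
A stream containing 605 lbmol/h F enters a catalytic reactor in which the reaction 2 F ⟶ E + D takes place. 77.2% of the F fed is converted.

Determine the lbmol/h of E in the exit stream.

F reacted = 0.772 × 605 = 467.1 lbmol/h; ν_F = −2, so ξ = 467.1/2 = 233.5 lbmol/h.
Outlet amounts (n = n₀ + ν ξ):
  F: 605 − 2(233.5) = 137.9
  E: 0 + 1(233.5) = 233.5
  D: 0 + 1(233.5) = 233.5

234 lbmol/h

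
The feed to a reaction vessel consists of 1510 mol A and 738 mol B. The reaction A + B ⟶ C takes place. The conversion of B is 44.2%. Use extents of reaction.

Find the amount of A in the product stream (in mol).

1180 mol

B reacted = 0.442 × 738 = 326.2 mol; ν_B = −1, so ξ = 326.2/1 = 326.2 mol.
Outlet amounts (n = n₀ + ν ξ):
  A: 1510 − 1(326.2) = 1184
  B: 738 − 1(326.2) = 411.8
  C: 0 + 1(326.2) = 326.2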